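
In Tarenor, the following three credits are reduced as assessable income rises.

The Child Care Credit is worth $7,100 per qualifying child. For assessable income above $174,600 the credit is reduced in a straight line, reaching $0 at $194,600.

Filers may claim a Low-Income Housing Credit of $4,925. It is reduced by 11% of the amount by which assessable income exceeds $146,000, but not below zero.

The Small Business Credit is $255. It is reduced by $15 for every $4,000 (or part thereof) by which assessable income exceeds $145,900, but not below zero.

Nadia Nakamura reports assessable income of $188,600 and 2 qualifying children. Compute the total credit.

Child Care Credit: base = 2 × $7,100 = $14,200. $188,600 is $14,000 into a $20,000 phase-out range, leaving 6,000/20,000 of the credit: $14,200 × 6,000/20,000 = $4,260.
Low-Income Housing Credit: 11% of the $42,600 excess over $146,000 is $4,686; credit = $4,925 − $4,686 = $239.
Small Business Credit: income exceeds $145,900 by $42,700, which is 11 full-or-partial $4,000 increments; reduction = 11 × $15 = $165, leaving $90.
Total: $4,260 + $239 + $90 = $4,589.

$4,589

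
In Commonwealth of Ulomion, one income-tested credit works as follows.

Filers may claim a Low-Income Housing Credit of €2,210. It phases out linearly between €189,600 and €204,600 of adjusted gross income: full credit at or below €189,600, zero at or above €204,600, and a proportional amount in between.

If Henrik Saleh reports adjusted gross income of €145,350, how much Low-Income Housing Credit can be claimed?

Low-Income Housing Credit: €145,350 is at or below the €189,600 threshold, so the full €2,210 applies.

€2,210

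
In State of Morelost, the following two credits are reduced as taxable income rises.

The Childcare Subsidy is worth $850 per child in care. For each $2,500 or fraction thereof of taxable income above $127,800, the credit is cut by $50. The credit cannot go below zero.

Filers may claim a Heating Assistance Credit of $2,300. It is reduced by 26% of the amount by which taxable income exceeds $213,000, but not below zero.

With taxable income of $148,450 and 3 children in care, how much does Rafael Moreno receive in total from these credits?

$4,400

Childcare Subsidy: base = 3 × $850 = $2,550. income exceeds $127,800 by $20,650, which is 9 full-or-partial $2,500 increments; reduction = 9 × $50 = $450, leaving $2,100.
Heating Assistance Credit: $148,450 is at or below the $213,000 threshold, so the full $2,300 applies.
Total: $2,100 + $2,300 = $4,400.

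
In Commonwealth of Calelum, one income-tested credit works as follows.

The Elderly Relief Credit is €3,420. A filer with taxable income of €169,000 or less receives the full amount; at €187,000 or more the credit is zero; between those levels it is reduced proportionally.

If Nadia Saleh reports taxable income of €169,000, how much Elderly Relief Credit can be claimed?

Elderly Relief Credit: €169,000 is at or below the €169,000 threshold, so the full €3,420 applies.

€3,420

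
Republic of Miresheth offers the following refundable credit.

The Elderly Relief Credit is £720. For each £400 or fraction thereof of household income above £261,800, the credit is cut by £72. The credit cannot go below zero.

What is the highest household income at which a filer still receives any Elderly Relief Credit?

£265,400

After 9 increments the reduction is 9 × £72 = £648, leaving £72; one more increment wipes it out. Increment 9 ends at excess 9 × £400 = £3,600, so the highest qualifying income is £261,800 + £3,600 = £265,400.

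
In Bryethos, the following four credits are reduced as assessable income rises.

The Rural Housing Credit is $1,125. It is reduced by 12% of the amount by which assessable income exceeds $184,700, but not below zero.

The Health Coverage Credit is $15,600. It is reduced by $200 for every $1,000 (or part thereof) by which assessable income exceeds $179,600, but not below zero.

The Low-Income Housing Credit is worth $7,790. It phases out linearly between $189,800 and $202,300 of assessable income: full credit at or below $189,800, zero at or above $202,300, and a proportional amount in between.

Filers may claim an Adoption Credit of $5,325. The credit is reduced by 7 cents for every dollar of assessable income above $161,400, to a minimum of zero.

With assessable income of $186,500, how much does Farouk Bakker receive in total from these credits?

Rural Housing Credit: 12% of the $1,800 excess over $184,700 is $216; credit = $1,125 − $216 = $909.
Health Coverage Credit: income exceeds $179,600 by $6,900, which is 7 full-or-partial $1,000 increments; reduction = 7 × $200 = $1,400, leaving $14,200.
Low-Income Housing Credit: $186,500 is at or below the $189,800 threshold, so the full $7,790 applies.
Adoption Credit: 7% of the $25,100 excess over $161,400 is $1,757; credit = $5,325 − $1,757 = $3,568.
Total: $909 + $14,200 + $7,790 + $3,568 = $26,467.

$26,467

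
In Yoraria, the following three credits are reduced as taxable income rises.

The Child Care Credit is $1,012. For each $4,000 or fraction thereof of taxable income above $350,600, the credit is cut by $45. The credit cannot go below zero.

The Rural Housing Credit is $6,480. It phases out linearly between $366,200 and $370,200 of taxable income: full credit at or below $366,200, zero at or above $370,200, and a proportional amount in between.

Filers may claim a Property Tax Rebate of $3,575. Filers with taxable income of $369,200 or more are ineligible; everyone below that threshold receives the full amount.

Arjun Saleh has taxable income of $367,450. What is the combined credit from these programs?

Child Care Credit: income exceeds $350,600 by $16,850, which is 5 full-or-partial $4,000 increments; reduction = 5 × $45 = $225, leaving $787.
Rural Housing Credit: $367,450 is $1,250 into a $4,000 phase-out range, leaving 2,750/4,000 of the credit: $6,480 × 2,750/4,000 = $4,455.
Property Tax Rebate: $367,450 is below the $369,200 cutoff, so the full $3,575 applies.
Total: $787 + $4,455 + $3,575 = $8,817.

$8,817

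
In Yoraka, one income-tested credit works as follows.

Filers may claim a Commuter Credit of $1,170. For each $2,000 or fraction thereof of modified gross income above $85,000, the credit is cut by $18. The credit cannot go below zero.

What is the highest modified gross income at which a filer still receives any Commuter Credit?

$213,000

After 64 increments the reduction is 64 × $18 = $1,152, leaving $18; one more increment wipes it out. Increment 64 ends at excess 64 × $2,000 = $128,000, so the highest qualifying income is $85,000 + $128,000 = $213,000.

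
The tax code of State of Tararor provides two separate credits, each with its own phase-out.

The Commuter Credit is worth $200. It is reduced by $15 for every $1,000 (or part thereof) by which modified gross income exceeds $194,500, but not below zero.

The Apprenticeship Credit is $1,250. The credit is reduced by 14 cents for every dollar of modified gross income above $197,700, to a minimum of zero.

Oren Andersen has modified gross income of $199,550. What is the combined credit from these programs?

Commuter Credit: income exceeds $194,500 by $5,050, which is 6 full-or-partial $1,000 increments; reduction = 6 × $15 = $90, leaving $110.
Apprenticeship Credit: 14% of the $1,850 excess over $197,700 is $259; credit = $1,250 − $259 = $991.
Total: $110 + $991 = $1,101.

$1,101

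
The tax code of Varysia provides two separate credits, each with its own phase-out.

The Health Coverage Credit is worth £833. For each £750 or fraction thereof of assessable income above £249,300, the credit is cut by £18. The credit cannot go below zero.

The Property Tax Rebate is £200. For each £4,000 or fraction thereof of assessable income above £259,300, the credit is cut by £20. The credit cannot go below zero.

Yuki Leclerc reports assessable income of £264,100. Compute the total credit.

Health Coverage Credit: income exceeds £249,300 by £14,800, which is 20 full-or-partial £750 increments; reduction = 20 × £18 = £360, leaving £473.
Property Tax Rebate: income exceeds £259,300 by £4,800, which is 2 full-or-partial £4,000 increments; reduction = 2 × £20 = £40, leaving £160.
Total: £473 + £160 = £633.

£633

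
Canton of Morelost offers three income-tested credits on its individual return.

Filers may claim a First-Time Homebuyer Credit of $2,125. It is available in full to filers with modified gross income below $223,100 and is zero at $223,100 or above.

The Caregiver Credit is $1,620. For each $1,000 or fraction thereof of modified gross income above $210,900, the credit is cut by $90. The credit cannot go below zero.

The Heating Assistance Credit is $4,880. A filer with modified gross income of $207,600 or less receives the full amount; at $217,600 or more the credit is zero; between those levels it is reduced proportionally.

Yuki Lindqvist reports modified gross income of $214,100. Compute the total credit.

First-Time Homebuyer Credit: $214,100 is below the $223,100 cutoff, so the full $2,125 applies.
Caregiver Credit: income exceeds $210,900 by $3,200, which is 4 full-or-partial $1,000 increments; reduction = 4 × $90 = $360, leaving $1,260.
Heating Assistance Credit: $214,100 is $6,500 into a $10,000 phase-out range, leaving 3,500/10,000 of the credit: $4,880 × 3,500/10,000 = $1,708.
Total: $2,125 + $1,260 + $1,708 = $5,093.

$5,093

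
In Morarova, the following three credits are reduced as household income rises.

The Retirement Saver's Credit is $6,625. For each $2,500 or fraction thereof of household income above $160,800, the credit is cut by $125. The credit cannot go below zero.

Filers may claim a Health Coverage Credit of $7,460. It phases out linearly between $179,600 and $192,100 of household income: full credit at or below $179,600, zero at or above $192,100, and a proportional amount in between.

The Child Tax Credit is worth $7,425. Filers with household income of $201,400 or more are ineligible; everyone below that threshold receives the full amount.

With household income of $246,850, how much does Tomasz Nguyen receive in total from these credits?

Retirement Saver's Credit: income exceeds $160,800 by $86,050, which is 35 full-or-partial $2,500 increments; reduction = 35 × $125 = $4,375, leaving $2,250.
Health Coverage Credit: $246,850 is at or above $192,100, so the credit is $0.
Child Tax Credit: $246,850 meets or exceeds the $201,400 cutoff, so the credit is $0.
Total: $2,250 + $0 + $0 = $2,250.

$2,250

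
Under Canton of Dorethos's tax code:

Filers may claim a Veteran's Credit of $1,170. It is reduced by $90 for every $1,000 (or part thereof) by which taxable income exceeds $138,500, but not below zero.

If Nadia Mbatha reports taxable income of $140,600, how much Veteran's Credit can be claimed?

$900

Veteran's Credit: income exceeds $138,500 by $2,100, which is 3 full-or-partial $1,000 increments; reduction = 3 × $90 = $270, leaving $900.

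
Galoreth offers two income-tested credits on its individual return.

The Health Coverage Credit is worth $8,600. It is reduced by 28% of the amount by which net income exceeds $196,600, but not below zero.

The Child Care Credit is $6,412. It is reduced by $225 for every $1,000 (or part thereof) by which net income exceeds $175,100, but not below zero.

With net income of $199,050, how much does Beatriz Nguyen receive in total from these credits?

Health Coverage Credit: 28% of the $2,450 excess over $196,600 is $686; credit = $8,600 − $686 = $7,914.
Child Care Credit: income exceeds $175,100 by $23,950, which is 24 full-or-partial $1,000 increments; reduction = 24 × $225 = $5,400, leaving $1,012.
Total: $7,914 + $1,012 = $8,926.

$8,926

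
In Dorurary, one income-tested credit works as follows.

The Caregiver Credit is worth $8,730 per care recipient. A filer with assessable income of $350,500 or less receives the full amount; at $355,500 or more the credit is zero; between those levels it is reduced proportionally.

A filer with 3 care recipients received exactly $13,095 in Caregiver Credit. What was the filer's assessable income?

$353,000

Full credit = 3 × $8,730 = $26,190.
$13,095 is 13,095/26,190 of the full $26,190, so 13,095/26,190 of the $5,000 range has been used: income = $350,500 + $5,000 × 13,095/26,190 = $353,000.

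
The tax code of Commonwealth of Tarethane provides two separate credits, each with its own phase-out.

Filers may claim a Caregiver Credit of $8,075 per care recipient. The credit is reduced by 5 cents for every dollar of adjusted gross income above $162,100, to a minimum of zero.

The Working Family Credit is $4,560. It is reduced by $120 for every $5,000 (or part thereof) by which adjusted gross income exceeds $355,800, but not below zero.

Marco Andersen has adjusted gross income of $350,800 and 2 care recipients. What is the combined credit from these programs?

Caregiver Credit: base = 2 × $8,075 = $16,150. 5% of the $188,700 excess over $162,100 is $9,435; credit = $16,150 − $9,435 = $6,715.
Working Family Credit: $350,800 is at or below the $355,800 threshold, so the full $4,560 applies.
Total: $6,715 + $4,560 = $11,275.

$11,275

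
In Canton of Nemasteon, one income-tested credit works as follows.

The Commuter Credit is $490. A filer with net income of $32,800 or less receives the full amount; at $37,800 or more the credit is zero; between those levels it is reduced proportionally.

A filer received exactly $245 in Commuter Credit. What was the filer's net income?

$35,300

$245 is 245/490 of the full $490, so 245/490 of the $5,000 range has been used: income = $32,800 + $5,000 × 245/490 = $35,300.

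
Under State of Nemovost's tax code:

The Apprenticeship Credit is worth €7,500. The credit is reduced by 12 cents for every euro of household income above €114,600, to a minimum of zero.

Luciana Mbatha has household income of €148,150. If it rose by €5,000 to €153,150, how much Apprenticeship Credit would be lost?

At €148,150 — 12% of the €33,550 excess over €114,600 is €4,026; credit = €7,500 − €4,026 = €3,474.
At €153,150 — 12% of the €38,550 excess over €114,600 is €4,626; credit = €7,500 − €4,626 = €2,874.
Lost: €3,474 − €2,874 = €600.

€600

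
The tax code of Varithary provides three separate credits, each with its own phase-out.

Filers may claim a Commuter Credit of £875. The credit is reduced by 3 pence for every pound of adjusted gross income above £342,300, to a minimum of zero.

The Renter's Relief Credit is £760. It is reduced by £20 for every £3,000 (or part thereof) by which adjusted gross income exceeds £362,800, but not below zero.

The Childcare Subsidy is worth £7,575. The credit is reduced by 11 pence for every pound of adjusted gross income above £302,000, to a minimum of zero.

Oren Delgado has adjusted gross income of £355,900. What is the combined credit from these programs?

Commuter Credit: 3% of the £13,600 excess over £342,300 is £408; credit = £875 − £408 = £467.
Renter's Relief Credit: £355,900 is at or below the £362,800 threshold, so the full £760 applies.
Childcare Subsidy: 11% of the £53,900 excess over £302,000 is £5,929; credit = £7,575 − £5,929 = £1,646.
Total: £467 + £760 + £1,646 = £2,873.

£2,873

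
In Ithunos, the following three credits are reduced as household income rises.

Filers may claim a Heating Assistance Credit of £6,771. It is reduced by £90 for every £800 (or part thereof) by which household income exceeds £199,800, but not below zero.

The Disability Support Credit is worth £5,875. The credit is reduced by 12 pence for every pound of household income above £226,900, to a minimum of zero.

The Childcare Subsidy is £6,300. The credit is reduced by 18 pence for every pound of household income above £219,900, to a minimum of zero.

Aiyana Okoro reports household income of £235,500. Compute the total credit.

Heating Assistance Credit: income exceeds £199,800 by £35,700, which is 45 full-or-partial £800 increments; reduction = 45 × £90 = £4,050, leaving £2,721.
Disability Support Credit: 12% of the £8,600 excess over £226,900 is £1,032; credit = £5,875 − £1,032 = £4,843.
Childcare Subsidy: 18% of the £15,600 excess over £219,900 is £2,808; credit = £6,300 − £2,808 = £3,492.
Total: £2,721 + £4,843 + £3,492 = £11,056.

£11,056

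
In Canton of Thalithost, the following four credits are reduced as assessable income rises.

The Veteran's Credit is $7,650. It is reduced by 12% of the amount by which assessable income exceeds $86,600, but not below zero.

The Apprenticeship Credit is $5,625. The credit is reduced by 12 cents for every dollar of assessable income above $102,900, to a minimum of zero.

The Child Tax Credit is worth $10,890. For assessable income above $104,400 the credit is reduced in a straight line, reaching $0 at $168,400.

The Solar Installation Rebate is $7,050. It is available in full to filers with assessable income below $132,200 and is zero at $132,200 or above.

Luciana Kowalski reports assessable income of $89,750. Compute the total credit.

Veteran's Credit: 12% of the $3,150 excess over $86,600 is $378; credit = $7,650 − $378 = $7,272.
Apprenticeship Credit: $89,750 is at or below the $102,900 threshold, so the full $5,625 applies.
Child Tax Credit: $89,750 is at or below the $104,400 threshold, so the full $10,890 applies.
Solar Installation Rebate: $89,750 is below the $132,200 cutoff, so the full $7,050 applies.
Total: $7,272 + $5,625 + $10,890 + $7,050 = $30,837.

$30,837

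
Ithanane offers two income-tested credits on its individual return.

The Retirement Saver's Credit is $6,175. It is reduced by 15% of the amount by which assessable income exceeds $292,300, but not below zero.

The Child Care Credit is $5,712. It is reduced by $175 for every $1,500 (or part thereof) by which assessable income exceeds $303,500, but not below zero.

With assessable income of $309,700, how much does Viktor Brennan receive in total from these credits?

Retirement Saver's Credit: 15% of the $17,400 excess over $292,300 is $2,610; credit = $6,175 − $2,610 = $3,565.
Child Care Credit: income exceeds $303,500 by $6,200, which is 5 full-or-partial $1,500 increments; reduction = 5 × $175 = $875, leaving $4,837.
Total: $3,565 + $4,837 = $8,402.

$8,402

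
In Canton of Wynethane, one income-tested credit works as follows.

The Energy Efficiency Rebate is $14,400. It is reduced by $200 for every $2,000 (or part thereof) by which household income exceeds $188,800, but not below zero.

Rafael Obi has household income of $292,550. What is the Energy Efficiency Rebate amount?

$4,000

Energy Efficiency Rebate: income exceeds $188,800 by $103,750, which is 52 full-or-partial $2,000 increments; reduction = 52 × $200 = $10,400, leaving $4,000.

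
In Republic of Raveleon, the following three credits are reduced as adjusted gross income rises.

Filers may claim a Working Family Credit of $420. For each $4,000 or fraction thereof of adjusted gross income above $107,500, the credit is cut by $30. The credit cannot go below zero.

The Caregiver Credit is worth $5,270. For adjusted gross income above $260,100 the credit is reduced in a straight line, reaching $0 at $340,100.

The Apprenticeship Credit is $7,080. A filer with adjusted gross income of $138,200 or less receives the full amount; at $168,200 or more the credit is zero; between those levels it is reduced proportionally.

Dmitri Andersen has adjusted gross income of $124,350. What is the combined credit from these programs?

$12,620

Working Family Credit: income exceeds $107,500 by $16,850, which is 5 full-or-partial $4,000 increments; reduction = 5 × $30 = $150, leaving $270.
Caregiver Credit: $124,350 is at or below the $260,100 threshold, so the full $5,270 applies.
Apprenticeship Credit: $124,350 is at or below the $138,200 threshold, so the full $7,080 applies.
Total: $270 + $5,270 + $7,080 = $12,620.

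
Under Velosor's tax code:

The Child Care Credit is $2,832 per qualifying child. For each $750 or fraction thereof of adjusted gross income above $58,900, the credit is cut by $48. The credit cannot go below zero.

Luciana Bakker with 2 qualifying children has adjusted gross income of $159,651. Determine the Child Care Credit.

$0

Child Care Credit: base = 2 × $2,832 = $5,664. income exceeds $58,900 by $100,751 → 135 increments × $48 = $6,480 ≥ base, so the credit is $0.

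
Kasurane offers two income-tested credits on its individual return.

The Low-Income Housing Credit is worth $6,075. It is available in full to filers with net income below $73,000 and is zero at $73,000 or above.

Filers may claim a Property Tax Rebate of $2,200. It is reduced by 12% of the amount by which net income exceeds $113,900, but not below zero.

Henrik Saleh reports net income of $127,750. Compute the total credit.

Low-Income Housing Credit: $127,750 meets or exceeds the $73,000 cutoff, so the credit is $0.
Property Tax Rebate: 12% of the $13,850 excess over $113,900 is $1,662; credit = $2,200 − $1,662 = $538.
Total: $0 + $538 = $538.

$538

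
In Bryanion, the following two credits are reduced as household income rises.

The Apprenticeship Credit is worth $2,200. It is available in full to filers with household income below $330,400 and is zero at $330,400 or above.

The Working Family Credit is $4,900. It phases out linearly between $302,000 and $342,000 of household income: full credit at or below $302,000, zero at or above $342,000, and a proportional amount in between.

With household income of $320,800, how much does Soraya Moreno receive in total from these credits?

Apprenticeship Credit: $320,800 is below the $330,400 cutoff, so the full $2,200 applies.
Working Family Credit: $320,800 is $18,800 into a $40,000 phase-out range, leaving 21,200/40,000 of the credit: $4,900 × 21,200/40,000 = $2,597.
Total: $2,200 + $2,597 = $4,797.

$4,797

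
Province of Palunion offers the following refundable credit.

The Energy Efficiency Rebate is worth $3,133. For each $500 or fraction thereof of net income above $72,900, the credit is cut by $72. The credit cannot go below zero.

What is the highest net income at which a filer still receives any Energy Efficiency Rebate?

$94,400

After 43 increments the reduction is 43 × $72 = $3,096, leaving $37; one more increment wipes it out. Increment 43 ends at excess 43 × $500 = $21,500, so the highest qualifying income is $72,900 + $21,500 = $94,400.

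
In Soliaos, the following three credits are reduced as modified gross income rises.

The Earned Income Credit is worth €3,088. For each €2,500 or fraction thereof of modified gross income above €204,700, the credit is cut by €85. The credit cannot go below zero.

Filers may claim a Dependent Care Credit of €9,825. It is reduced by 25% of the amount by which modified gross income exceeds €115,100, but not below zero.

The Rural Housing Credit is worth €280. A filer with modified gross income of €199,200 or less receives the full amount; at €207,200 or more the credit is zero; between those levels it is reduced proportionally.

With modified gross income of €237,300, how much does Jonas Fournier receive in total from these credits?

€1,898

Earned Income Credit: income exceeds €204,700 by €32,600, which is 14 full-or-partial €2,500 increments; reduction = 14 × €85 = €1,190, leaving €1,898.
Dependent Care Credit: 25% of the €122,200 excess over €115,100 is €30,550 ≥ base, so the credit is €0.
Rural Housing Credit: €237,300 is at or above €207,200, so the credit is €0.
Total: €1,898 + €0 + €0 = €1,898.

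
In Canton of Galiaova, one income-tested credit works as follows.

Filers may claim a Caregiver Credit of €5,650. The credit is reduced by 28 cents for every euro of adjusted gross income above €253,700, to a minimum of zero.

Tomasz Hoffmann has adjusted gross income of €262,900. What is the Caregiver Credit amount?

€3,074

Caregiver Credit: 28% of the €9,200 excess over €253,700 is €2,576; credit = €5,650 − €2,576 = €3,074.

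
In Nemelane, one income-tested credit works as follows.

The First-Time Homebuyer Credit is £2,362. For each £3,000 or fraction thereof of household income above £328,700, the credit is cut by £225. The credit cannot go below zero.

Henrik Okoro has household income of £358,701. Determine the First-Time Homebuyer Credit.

£0

First-Time Homebuyer Credit: income exceeds £328,700 by £30,001 → 11 increments × £225 = £2,475 ≥ base, so the credit is £0.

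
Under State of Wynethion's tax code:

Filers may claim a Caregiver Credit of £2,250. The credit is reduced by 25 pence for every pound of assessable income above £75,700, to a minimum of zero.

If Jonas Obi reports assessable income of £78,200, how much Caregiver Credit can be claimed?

Caregiver Credit: 25% of the £2,500 excess over £75,700 is £625; credit = £2,250 − £625 = £1,625.

£1,625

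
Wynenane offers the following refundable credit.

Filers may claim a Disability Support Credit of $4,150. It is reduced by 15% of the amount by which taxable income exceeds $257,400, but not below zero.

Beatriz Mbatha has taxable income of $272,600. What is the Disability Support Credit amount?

$1,870

Disability Support Credit: 15% of the $15,200 excess over $257,400 is $2,280; credit = $4,150 − $2,280 = $1,870.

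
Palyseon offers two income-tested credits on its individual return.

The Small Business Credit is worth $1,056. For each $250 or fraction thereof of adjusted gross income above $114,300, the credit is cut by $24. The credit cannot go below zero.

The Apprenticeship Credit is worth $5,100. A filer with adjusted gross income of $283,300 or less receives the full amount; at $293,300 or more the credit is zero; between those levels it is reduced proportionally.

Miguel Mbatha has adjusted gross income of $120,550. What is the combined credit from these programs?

Small Business Credit: income exceeds $114,300 by $6,250, which is 25 full-or-partial $250 increments; reduction = 25 × $24 = $600, leaving $456.
Apprenticeship Credit: $120,550 is at or below the $283,300 threshold, so the full $5,100 applies.
Total: $456 + $5,100 = $5,556.

$5,556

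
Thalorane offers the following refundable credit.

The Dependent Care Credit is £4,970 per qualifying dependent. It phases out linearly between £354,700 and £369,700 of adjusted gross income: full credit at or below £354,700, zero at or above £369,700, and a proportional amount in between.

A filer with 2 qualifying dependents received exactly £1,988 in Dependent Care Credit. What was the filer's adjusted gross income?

£366,700

Full credit = 2 × £4,970 = £9,940.
£1,988 is 1,988/9,940 of the full £9,940, so 7,952/9,940 of the £15,000 range has been used: income = £354,700 + £15,000 × 7,952/9,940 = £366,700.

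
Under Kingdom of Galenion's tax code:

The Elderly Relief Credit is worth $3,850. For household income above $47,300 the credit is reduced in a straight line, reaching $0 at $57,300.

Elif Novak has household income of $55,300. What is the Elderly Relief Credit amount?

$770

Elderly Relief Credit: $55,300 is $8,000 into a $10,000 phase-out range, leaving 2,000/10,000 of the credit: $3,850 × 2,000/10,000 = $770.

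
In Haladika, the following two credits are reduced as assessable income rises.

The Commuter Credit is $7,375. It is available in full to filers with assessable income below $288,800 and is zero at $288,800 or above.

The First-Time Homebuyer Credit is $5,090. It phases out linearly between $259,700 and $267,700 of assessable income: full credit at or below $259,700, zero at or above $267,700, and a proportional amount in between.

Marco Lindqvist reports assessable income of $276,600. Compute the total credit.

Commuter Credit: $276,600 is below the $288,800 cutoff, so the full $7,375 applies.
First-Time Homebuyer Credit: $276,600 is at or above $267,700, so the credit is $0.
Total: $7,375 + $0 = $7,375.

$7,375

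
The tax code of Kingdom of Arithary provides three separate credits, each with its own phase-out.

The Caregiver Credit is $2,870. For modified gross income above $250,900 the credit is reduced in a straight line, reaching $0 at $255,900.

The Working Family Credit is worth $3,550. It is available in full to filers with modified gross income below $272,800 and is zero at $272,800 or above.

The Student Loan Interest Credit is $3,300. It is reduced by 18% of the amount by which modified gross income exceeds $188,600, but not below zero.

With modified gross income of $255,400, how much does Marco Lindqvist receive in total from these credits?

Caregiver Credit: $255,400 is $4,500 into a $5,000 phase-out range, leaving 500/5,000 of the credit: $2,870 × 500/5,000 = $287.
Working Family Credit: $255,400 is below the $272,800 cutoff, so the full $3,550 applies.
Student Loan Interest Credit: 18% of the $66,800 excess over $188,600 is $12,024 ≥ base, so the credit is $0.
Total: $287 + $3,550 + $0 = $3,837.

$3,837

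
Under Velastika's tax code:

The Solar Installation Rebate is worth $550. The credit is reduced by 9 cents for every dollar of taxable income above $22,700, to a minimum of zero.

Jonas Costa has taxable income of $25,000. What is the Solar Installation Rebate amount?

$343

Solar Installation Rebate: 9% of the $2,300 excess over $22,700 is $207; credit = $550 − $207 = $343.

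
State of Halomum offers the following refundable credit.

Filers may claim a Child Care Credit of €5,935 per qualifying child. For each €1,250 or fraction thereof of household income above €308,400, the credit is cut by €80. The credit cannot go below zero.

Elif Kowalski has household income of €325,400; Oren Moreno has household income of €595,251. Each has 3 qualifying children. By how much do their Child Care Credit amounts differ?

Elif (€325,400): Child Care Credit: base = 3 × €5,935 = €17,805. income exceeds €308,400 by €17,000, which is 14 full-or-partial €1,250 increments; reduction = 14 × €80 = €1,120, leaving €16,685.
Oren (€595,251): Child Care Credit: base = 3 × €5,935 = €17,805. income exceeds €308,400 by €286,851 → 230 increments × €80 = €18,400 ≥ base, so the credit is €0.
Difference: |€16,685 − €0| = €16,685.

€16,685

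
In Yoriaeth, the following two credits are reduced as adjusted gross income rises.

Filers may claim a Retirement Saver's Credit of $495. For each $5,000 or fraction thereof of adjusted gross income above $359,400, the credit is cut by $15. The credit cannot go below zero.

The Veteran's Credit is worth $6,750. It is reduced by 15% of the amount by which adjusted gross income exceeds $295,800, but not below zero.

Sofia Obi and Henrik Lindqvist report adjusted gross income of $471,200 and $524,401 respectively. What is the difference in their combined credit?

Sofia ($471,200): Retirement Saver's Credit: income exceeds $359,400 by $111,800, which is 23 full-or-partial $5,000 increments; reduction = 23 × $15 = $345, leaving $150. Veteran's Credit: 15% of the $175,400 excess over $295,800 is $26,310 ≥ base, so the credit is $0. total $150 + $0 = $150
Henrik ($524,401): Retirement Saver's Credit: income exceeds $359,400 by $165,001 → 34 increments × $15 = $510 ≥ base, so the credit is $0. Veteran's Credit: 15% of the $228,601 excess over $295,800 is $34,290.15 ≥ base, so the credit is $0. total $0 + $0 = $0
Difference: |$150 − $0| = $150.

$150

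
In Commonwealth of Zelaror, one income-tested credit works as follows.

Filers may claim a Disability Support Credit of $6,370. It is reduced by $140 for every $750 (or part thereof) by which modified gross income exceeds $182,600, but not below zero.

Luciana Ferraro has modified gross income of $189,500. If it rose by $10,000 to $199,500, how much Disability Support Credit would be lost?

At $189,500 — income exceeds $182,600 by $6,900, which is 10 full-or-partial $750 increments; reduction = 10 × $140 = $1,400, leaving $4,970.
At $199,500 — income exceeds $182,600 by $16,900, which is 23 full-or-partial $750 increments; reduction = 23 × $140 = $3,220, leaving $3,150.
Lost: $4,970 − $3,150 = $1,820.

$1,820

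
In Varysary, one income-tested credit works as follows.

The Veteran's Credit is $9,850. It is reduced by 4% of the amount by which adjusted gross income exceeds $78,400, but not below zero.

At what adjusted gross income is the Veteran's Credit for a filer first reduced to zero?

$324,650

The credit falls by 4% of each dollar above $78,400, so it reaches zero when the excess is $9,850 / 4% = $246,250: income = $78,400 + $246,250 = $324,650.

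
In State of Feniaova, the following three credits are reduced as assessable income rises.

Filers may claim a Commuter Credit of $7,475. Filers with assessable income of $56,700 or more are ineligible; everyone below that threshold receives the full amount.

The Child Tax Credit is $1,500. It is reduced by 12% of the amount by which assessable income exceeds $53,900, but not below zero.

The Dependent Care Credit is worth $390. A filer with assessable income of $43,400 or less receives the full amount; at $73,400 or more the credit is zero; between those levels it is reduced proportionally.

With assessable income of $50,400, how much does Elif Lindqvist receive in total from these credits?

$9,274

Commuter Credit: $50,400 is below the $56,700 cutoff, so the full $7,475 applies.
Child Tax Credit: $50,400 is at or below the $53,900 threshold, so the full $1,500 applies.
Dependent Care Credit: $50,400 is $7,000 into a $30,000 phase-out range, leaving 23,000/30,000 of the credit: $390 × 23,000/30,000 = $299.
Total: $7,475 + $1,500 + $299 = $9,274.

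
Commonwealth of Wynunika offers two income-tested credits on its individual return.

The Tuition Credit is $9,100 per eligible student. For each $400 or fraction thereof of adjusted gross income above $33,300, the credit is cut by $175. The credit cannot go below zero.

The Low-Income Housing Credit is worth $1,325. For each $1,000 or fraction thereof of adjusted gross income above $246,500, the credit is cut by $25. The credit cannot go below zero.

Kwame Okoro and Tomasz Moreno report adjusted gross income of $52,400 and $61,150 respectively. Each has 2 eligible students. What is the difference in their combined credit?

Kwame ($52,400): Tuition Credit: base = 2 × $9,100 = $18,200. income exceeds $33,300 by $19,100, which is 48 full-or-partial $400 increments; reduction = 48 × $175 = $8,400, leaving $9,800. Low-Income Housing Credit: $52,400 is at or below the $246,500 threshold, so the full $1,325 applies. total $9,800 + $1,325 = $11,125
Tomasz ($61,150): Tuition Credit: base = 2 × $9,100 = $18,200. income exceeds $33,300 by $27,850, which is 70 full-or-partial $400 increments; reduction = 70 × $175 = $12,250, leaving $5,950. Low-Income Housing Credit: $61,150 is at or below the $246,500 threshold, so the full $1,325 applies. total $5,950 + $1,325 = $7,275
Difference: |$11,125 − $7,275| = $3,850.

$3,850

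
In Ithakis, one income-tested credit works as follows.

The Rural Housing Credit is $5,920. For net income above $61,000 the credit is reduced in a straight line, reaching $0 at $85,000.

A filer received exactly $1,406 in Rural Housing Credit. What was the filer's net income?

$1,406 is 1,406/5,920 of the full $5,920, so 4,514/5,920 of the $24,000 range has been used: income = $61,000 + $24,000 × 4,514/5,920 = $79,300.

$79,300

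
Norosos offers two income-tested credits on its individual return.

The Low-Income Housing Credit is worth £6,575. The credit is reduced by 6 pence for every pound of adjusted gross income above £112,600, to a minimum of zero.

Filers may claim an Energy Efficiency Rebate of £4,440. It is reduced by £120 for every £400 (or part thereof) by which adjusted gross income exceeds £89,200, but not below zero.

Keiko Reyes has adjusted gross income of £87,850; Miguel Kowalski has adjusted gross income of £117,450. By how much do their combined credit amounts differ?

£4,731

Keiko (£87,850): Low-Income Housing Credit: £87,850 is at or below the £112,600 threshold, so the full £6,575 applies. Energy Efficiency Rebate: £87,850 is at or below the £89,200 threshold, so the full £4,440 applies. total £6,575 + £4,440 = £11,015
Miguel (£117,450): Low-Income Housing Credit: 6% of the £4,850 excess over £112,600 is £291; credit = £6,575 − £291 = £6,284. Energy Efficiency Rebate: income exceeds £89,200 by £28,250 → 71 increments × £120 = £8,520 ≥ base, so the credit is £0. total £6,284 + £0 = £6,284
Difference: |£11,015 − £6,284| = £4,731.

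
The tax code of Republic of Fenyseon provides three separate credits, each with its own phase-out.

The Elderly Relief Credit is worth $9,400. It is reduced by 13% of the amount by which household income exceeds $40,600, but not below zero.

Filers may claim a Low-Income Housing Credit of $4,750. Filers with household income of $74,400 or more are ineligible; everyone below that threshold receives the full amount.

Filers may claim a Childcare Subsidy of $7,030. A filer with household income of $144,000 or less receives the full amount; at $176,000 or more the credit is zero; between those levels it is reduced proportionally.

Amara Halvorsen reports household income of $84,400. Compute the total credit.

$10,736

Elderly Relief Credit: 13% of the $43,800 excess over $40,600 is $5,694; credit = $9,400 − $5,694 = $3,706.
Low-Income Housing Credit: $84,400 meets or exceeds the $74,400 cutoff, so the credit is $0.
Childcare Subsidy: $84,400 is at or below the $144,000 threshold, so the full $7,030 applies.
Total: $3,706 + $0 + $7,030 = $10,736.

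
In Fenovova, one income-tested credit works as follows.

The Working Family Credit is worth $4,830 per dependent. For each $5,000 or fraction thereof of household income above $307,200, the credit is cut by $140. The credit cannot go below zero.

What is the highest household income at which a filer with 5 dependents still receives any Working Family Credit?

Full credit = 5 × $4,830 = $24,150.
After 172 increments the reduction is 172 × $140 = $24,080, leaving $70; one more increment wipes it out. Increment 172 ends at excess 172 × $5,000 = $860,000, so the highest qualifying income is $307,200 + $860,000 = $1,167,200.

$1,167,200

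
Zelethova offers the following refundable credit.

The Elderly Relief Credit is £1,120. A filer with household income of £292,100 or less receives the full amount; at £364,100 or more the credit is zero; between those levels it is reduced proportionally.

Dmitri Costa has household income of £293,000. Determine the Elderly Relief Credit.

£1,106

Elderly Relief Credit: £293,000 is £900 into a £72,000 phase-out range, leaving 71,100/72,000 of the credit: £1,120 × 71,100/72,000 = £1,106.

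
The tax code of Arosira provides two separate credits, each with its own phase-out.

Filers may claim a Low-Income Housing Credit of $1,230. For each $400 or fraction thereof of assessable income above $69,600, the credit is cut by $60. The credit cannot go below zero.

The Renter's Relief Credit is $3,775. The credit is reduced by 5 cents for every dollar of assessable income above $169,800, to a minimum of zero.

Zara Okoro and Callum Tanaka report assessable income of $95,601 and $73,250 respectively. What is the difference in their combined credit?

$630

Zara ($95,601): Low-Income Housing Credit: income exceeds $69,600 by $26,001 → 66 increments × $60 = $3,960 ≥ base, so the credit is $0. Renter's Relief Credit: $95,601 is at or below the $169,800 threshold, so the full $3,775 applies. total $0 + $3,775 = $3,775
Callum ($73,250): Low-Income Housing Credit: income exceeds $69,600 by $3,650, which is 10 full-or-partial $400 increments; reduction = 10 × $60 = $600, leaving $630. Renter's Relief Credit: $73,250 is at or below the $169,800 threshold, so the full $3,775 applies. total $630 + $3,775 = $4,405
Difference: |$3,775 − $4,405| = $630.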